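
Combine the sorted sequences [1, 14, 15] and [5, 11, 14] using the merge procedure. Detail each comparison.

Merging process:

Compare 1 vs 5: take 1 from left. Merged: [1]
Compare 14 vs 5: take 5 from right. Merged: [1, 5]
Compare 14 vs 11: take 11 from right. Merged: [1, 5, 11]
Compare 14 vs 14: take 14 from left. Merged: [1, 5, 11, 14]
Compare 15 vs 14: take 14 from right. Merged: [1, 5, 11, 14, 14]
Append remaining from left: [15]. Merged: [1, 5, 11, 14, 14, 15]

Final merged array: [1, 5, 11, 14, 14, 15]
Total comparisons: 5

The merged array is [1, 5, 11, 14, 14, 15], requiring 5 comparisons. The merge step runs in O(n) time where n is the total number of elements.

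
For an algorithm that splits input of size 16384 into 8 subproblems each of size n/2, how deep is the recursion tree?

For divide and conquer with division factor 2:

Problem sizes at each level:
Level 0: 16384
Level 1: 8192
Level 2: 4096
Level 3: 2048
Level 4: 1024
Level 5: 512
Level 6: 256
Level 7: 128
Level 8: 64
Level 9: 32
Level 10: 16
Level 11: 8
Level 12: 4
Level 13: 2
Level 14: 1

The root is level 0 and the size-1 base case is level 14 (the tree spans levels 0 through 14, i.e. 15 levels counting the root), so the depth is the number of divisions: log_2(16384) = 14

The recursion tree depth is log_2(16384) = 14. At each level, the problem size is divided by 2, so it takes 14 divisions to reduce to a base case of size 1. The algorithm makes 8 recursive calls at each level.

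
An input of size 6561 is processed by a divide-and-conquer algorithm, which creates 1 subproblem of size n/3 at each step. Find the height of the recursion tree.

For divide and conquer with division factor 3:

Problem sizes at each level:
Level 0: 6561
Level 1: 2187
Level 2: 729
Level 3: 243
Level 4: 81
Level 5: 27
Level 6: 9
Level 7: 3
Level 8: 1

The root is level 0 and the size-1 base case is level 8 (the tree spans levels 0 through 8, i.e. 9 levels counting the root), so the depth is the number of divisions: log_3(6561) = 8

The recursion tree depth is log_3(6561) = 8. At each level, the problem size is divided by 3, so it takes 8 divisions to reduce to a base case of size 1. The algorithm makes 1 recursive call at each level.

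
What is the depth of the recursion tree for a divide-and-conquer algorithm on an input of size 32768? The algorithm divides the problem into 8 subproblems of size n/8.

For divide and conquer with division factor 8:

Problem sizes at each level:
Level 0: 32768
Level 1: 4096
Level 2: 512
Level 3: 64
Level 4: 8
Level 5: 1

The root is level 0 and the size-1 base case is level 5 (the tree spans levels 0 through 5, i.e. 6 levels counting the root), so the depth is the number of divisions: log_8(32768) = 5

The recursion tree depth is log_8(32768) = 5. At each level, the problem size is divided by 8, so it takes 5 divisions to reduce to a base case of size 1. The algorithm makes 8 recursive calls at each level.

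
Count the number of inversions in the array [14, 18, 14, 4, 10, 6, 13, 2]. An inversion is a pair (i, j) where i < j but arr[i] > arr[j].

Finding inversions in [14, 18, 14, 4, 10, 6, 13, 2]:

(0, 3): arr[0]=14 > arr[3]=4
(0, 4): arr[0]=14 > arr[4]=10
(0, 5): arr[0]=14 > arr[5]=6
(0, 6): arr[0]=14 > arr[6]=13
(0, 7): arr[0]=14 > arr[7]=2
(1, 2): arr[1]=18 > arr[2]=14
(1, 3): arr[1]=18 > arr[3]=4
(1, 4): arr[1]=18 > arr[4]=10
(1, 5): arr[1]=18 > arr[5]=6
(1, 6): arr[1]=18 > arr[6]=13
(1, 7): arr[1]=18 > arr[7]=2
(2, 3): arr[2]=14 > arr[3]=4
(2, 4): arr[2]=14 > arr[4]=10
(2, 5): arr[2]=14 > arr[5]=6
(2, 6): arr[2]=14 > arr[6]=13
(2, 7): arr[2]=14 > arr[7]=2
(3, 7): arr[3]=4 > arr[7]=2
(4, 5): arr[4]=10 > arr[5]=6
(4, 7): arr[4]=10 > arr[7]=2
(5, 7): arr[5]=6 > arr[7]=2
(6, 7): arr[6]=13 > arr[7]=2

Total inversions: 21

The array has 21 inversion(s): (0,3), (0,4), (0,5), (0,6), (0,7), (1,2), (1,3), (1,4), (1,5), (1,6), (1,7), (2,3), (2,4), (2,5), (2,6), (2,7), (3,7), (4,5), (4,7), (5,7), (6,7). Each pair (i,j) satisfies i < j and arr[i] > arr[j].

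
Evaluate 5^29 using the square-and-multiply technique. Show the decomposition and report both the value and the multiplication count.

Computing 5^29 by squaring (build up from 5^1; each line after the first costs one multiplication):

5^1 = 5
5^2 = (5^1)^2 = 5^2 = 25
5^3 = 5 * 5^2 = 5 * 25 = 125
5^6 = (5^3)^2 = 125^2 = 15625
5^7 = 5 * 5^6 = 5 * 15625 = 78125
5^14 = (5^7)^2 = 78125^2 = 6103515625
5^28 = (5^14)^2 = 6103515625^2 = 37252902984619140625
5^29 = 5 * 5^28 = 5 * 37252902984619140625 = 186264514923095703125

Result: 186264514923095703125
Multiplications needed: 7 (7 lines after 5^1)

5^29 = 186264514923095703125. Using exponentiation by squaring, this requires 7 multiplications. The key idea: if the exponent is even, square the half-power; if odd, multiply by the base once.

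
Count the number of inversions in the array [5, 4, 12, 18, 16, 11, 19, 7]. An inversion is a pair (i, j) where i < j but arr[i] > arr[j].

Finding inversions in [5, 4, 12, 18, 16, 11, 19, 7]:

(0, 1): arr[0]=5 > arr[1]=4
(2, 5): arr[2]=12 > arr[5]=11
(2, 7): arr[2]=12 > arr[7]=7
(3, 4): arr[3]=18 > arr[4]=16
(3, 5): arr[3]=18 > arr[5]=11
(3, 7): arr[3]=18 > arr[7]=7
(4, 5): arr[4]=16 > arr[5]=11
(4, 7): arr[4]=16 > arr[7]=7
(5, 7): arr[5]=11 > arr[7]=7
(6, 7): arr[6]=19 > arr[7]=7

Total inversions: 10

The array has 10 inversion(s): (0,1), (2,5), (2,7), (3,4), (3,5), (3,7), (4,5), (4,7), (5,7), (6,7). Each pair (i,j) satisfies i < j and arr[i] > arr[j].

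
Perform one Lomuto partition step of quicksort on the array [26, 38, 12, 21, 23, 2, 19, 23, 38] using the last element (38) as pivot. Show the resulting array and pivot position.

Lomuto partition with pivot = 38:

Initial array: [26, 38, 12, 21, 23, 2, 19, 23, 38]

arr[0]=26 <= 38: swap with position 0, array becomes [26, 38, 12, 21, 23, 2, 19, 23, 38]
arr[1]=38 <= 38: swap with position 1, array becomes [26, 38, 12, 21, 23, 2, 19, 23, 38]
arr[2]=12 <= 38: swap with position 2, array becomes [26, 38, 12, 21, 23, 2, 19, 23, 38]
arr[3]=21 <= 38: swap with position 3, array becomes [26, 38, 12, 21, 23, 2, 19, 23, 38]
arr[4]=23 <= 38: swap with position 4, array becomes [26, 38, 12, 21, 23, 2, 19, 23, 38]
arr[5]=2 <= 38: swap with position 5, array becomes [26, 38, 12, 21, 23, 2, 19, 23, 38]
arr[6]=19 <= 38: swap with position 6, array becomes [26, 38, 12, 21, 23, 2, 19, 23, 38]
arr[7]=23 <= 38: swap with position 7, array becomes [26, 38, 12, 21, 23, 2, 19, 23, 38]

Place pivot at position 8: [26, 38, 12, 21, 23, 2, 19, 23, 38]
Pivot position: 8

After partitioning with pivot 38, the array becomes [26, 38, 12, 21, 23, 2, 19, 23, 38]. The pivot is placed at index 8. All elements to the left of the pivot are <= 38, and all elements to the right are > 38.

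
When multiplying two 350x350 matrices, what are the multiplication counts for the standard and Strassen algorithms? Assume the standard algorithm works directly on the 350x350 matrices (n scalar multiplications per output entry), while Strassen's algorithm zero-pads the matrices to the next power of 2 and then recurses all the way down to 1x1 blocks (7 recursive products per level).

Matrix multiplication for 350x350 matrices:

Strassen's algorithm requires power-of-2 dimensions. Pad 350x350 to 512x512 (next power of 2).

Standard algorithm: 350^3 = 42875000 multiplications
Strassen's algorithm: 7^(log2(512)) = 7^9 = 40353607 multiplications
Savings: 42875000 - 40353607 = 2521393 multiplications

Standard: 42875000 multiplications (350^3). Strassen: 40353607 multiplications (7^9, after padding to 512x512). Strassen reduces 8 recursive multiplications to 7 at each level.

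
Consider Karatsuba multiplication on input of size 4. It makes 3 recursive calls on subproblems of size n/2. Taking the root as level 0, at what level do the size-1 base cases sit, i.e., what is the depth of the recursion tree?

For divide and conquer with division factor 2:

Problem sizes at each level:
Level 0: 4
Level 1: 2
Level 2: 1

The root is level 0 and the size-1 base case is level 2 (the tree spans levels 0 through 2, i.e. 3 levels counting the root), so the depth is the number of divisions: log_2(4) = 2

The recursion tree depth is log_2(4) = 2. At each level, the problem size is divided by 2, so it takes 2 divisions to reduce to a base case of size 1. The algorithm makes 3 recursive calls at each level.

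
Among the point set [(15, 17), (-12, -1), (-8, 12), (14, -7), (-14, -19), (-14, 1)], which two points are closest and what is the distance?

Computing all pairwise distances among 6 points:

d((15, 17), (-12, -1)) = 32.45
d((15, 17), (-8, 12)) = 23.5372
d((15, 17), (14, -7)) = 24.0208
d((15, 17), (-14, -19)) = 46.2277
d((15, 17), (-14, 1)) = 33.121
d((-12, -1), (-8, 12)) = 13.6015
d((-12, -1), (14, -7)) = 26.6833
d((-12, -1), (-14, -19)) = 18.1108
d((-12, -1), (-14, 1)) = 2.8284 <-- minimum
d((-8, 12), (14, -7)) = 29.0689
d((-8, 12), (-14, -19)) = 31.5753
d((-8, 12), (-14, 1)) = 12.53
d((14, -7), (-14, -19)) = 30.4631
d((14, -7), (-14, 1)) = 29.1204
d((-14, -19), (-14, 1)) = 20.0

Closest pair: (-12, -1) and (-14, 1) with distance 2.8284

The closest pair is (-12, -1) and (-14, 1) with Euclidean distance 2.8284. For 6 points, brute-force pairwise comparison is shown above. For large n, the divide-and-conquer algorithm (sort by x, recurse on halves, check the dividing strip) achieves O(n log n).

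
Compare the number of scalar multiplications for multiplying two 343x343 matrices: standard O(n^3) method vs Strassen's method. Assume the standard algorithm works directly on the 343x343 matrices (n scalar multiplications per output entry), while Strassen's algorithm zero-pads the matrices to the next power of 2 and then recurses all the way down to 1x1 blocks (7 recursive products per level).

Matrix multiplication for 343x343 matrices:

Strassen's algorithm requires power-of-2 dimensions. Pad 343x343 to 512x512 (next power of 2).

Standard algorithm: 343^3 = 40353607 multiplications
Strassen's algorithm: 7^(log2(512)) = 7^9 = 40353607 multiplications
Savings: 40353607 - 40353607 = 0 multiplications

Standard: 40353607 multiplications (343^3). Strassen: 40353607 multiplications (7^9, after padding to 512x512). Strassen reduces 8 recursive multiplications to 7 at each level.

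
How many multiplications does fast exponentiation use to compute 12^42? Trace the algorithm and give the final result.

Computing 12^42 by squaring (build up from 12^1; each line after the first costs one multiplication):

12^1 = 12
12^2 = (12^1)^2 = 12^2 = 144
12^4 = (12^2)^2 = 144^2 = 20736
12^5 = 12 * 12^4 = 12 * 20736 = 248832
12^10 = (12^5)^2 = 248832^2 = 61917364224
12^20 = (12^10)^2 = 61917364224^2 = 3833759992447475122176
12^21 = 12 * 12^20 = 12 * 3833759992447475122176 = 46005119909369701466112
12^42 = (12^21)^2 = 46005119909369701466112^2 = 2116471057875484488839167999221661362284396544

Result: 2116471057875484488839167999221661362284396544
Multiplications needed: 7 (7 lines after 12^1)

12^42 = 2116471057875484488839167999221661362284396544. Using exponentiation by squaring, this requires 7 multiplications. The key idea: if the exponent is even, square the half-power; if odd, multiply by the base once.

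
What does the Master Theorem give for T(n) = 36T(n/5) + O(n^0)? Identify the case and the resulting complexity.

Master Theorem for T(n) = 36T(n/5) + O(n^0):

a = 36, b = 5, c = 0
log_b(a) = log_5(36) = 2.2266

Case 1: c = 0 < log_5(36) = 2.2266
T(n) = O(n^(log_5 36))

For T(n) = 36T(n/5) + O(n^0): log_5(36) = 2.2266. This is Case 1 of the Master Theorem (c < log_b(a), work dominated by leaves), giving O(n^(log_5 36)).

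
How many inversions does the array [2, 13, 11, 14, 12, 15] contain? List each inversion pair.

Finding inversions in [2, 13, 11, 14, 12, 15]:

(1, 2): arr[1]=13 > arr[2]=11
(1, 4): arr[1]=13 > arr[4]=12
(3, 4): arr[3]=14 > arr[4]=12

Total inversions: 3

The array has 3 inversion(s): (1,2), (1,4), (3,4). Each pair (i,j) satisfies i < j and arr[i] > arr[j].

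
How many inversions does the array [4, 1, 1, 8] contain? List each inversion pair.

Finding inversions in [4, 1, 1, 8]:

(0, 1): arr[0]=4 > arr[1]=1
(0, 2): arr[0]=4 > arr[2]=1

Total inversions: 2

The array has 2 inversion(s): (0,1), (0,2). Each pair (i,j) satisfies i < j and arr[i] > arr[j].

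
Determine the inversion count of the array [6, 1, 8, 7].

Finding inversions in [6, 1, 8, 7]:

(0, 1): arr[0]=6 > arr[1]=1
(2, 3): arr[2]=8 > arr[3]=7

Total inversions: 2

The array has 2 inversion(s): (0,1), (2,3). Each pair (i,j) satisfies i < j and arr[i] > arr[j].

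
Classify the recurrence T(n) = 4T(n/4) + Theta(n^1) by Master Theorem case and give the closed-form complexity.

Master Theorem for T(n) = 4T(n/4) + O(n^1):

a = 4, b = 4, c = 1
log_b(a) = log_4(4) = 1.0000

Case 2: c = 1 = log_4(4) = 1.0000
T(n) = O(n^1 log n) = O(n log n)

For T(n) = 4T(n/4) + O(n^1): log_4(4) = 1.0000. This is Case 2 of the Master Theorem (c = log_b(a), equal work at all levels), giving O(n log n).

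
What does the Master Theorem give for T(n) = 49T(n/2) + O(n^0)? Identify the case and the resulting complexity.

Master Theorem for T(n) = 49T(n/2) + O(n^0):

a = 49, b = 2, c = 0
log_b(a) = log_2(49) = 5.6147

Case 1: c = 0 < log_2(49) = 5.6147
T(n) = O(n^(log_2 49))

For T(n) = 49T(n/2) + O(n^0): log_2(49) = 5.6147. This is Case 1 of the Master Theorem (c < log_b(a), work dominated by leaves), giving O(n^(log_2 49)).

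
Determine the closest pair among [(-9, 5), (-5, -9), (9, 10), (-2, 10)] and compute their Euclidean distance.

Computing all pairwise distances among 4 points:

d((-9, 5), (-5, -9)) = 14.5602
d((-9, 5), (9, 10)) = 18.6815
d((-9, 5), (-2, 10)) = 8.6023 <-- minimum
d((-5, -9), (9, 10)) = 23.6008
d((-5, -9), (-2, 10)) = 19.2354
d((9, 10), (-2, 10)) = 11.0

Closest pair: (-9, 5) and (-2, 10) with distance 8.6023

The closest pair is (-9, 5) and (-2, 10) with Euclidean distance 8.6023. For 4 points, brute-force pairwise comparison is shown above. For large n, the divide-and-conquer algorithm (sort by x, recurse on halves, check the dividing strip) achieves O(n log n).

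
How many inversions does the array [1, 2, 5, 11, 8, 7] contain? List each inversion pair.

Finding inversions in [1, 2, 5, 11, 8, 7]:

(3, 4): arr[3]=11 > arr[4]=8
(3, 5): arr[3]=11 > arr[5]=7
(4, 5): arr[4]=8 > arr[5]=7

Total inversions: 3

The array has 3 inversion(s): (3,4), (3,5), (4,5). Each pair (i,j) satisfies i < j and arr[i] > arr[j].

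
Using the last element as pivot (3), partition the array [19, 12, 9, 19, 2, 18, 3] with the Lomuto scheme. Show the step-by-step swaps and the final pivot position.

Lomuto partition with pivot = 3:

Initial array: [19, 12, 9, 19, 2, 18, 3]

arr[0]=19 > 3: no swap
arr[1]=12 > 3: no swap
arr[2]=9 > 3: no swap
arr[3]=19 > 3: no swap
arr[4]=2 <= 3: swap with position 0, array becomes [2, 12, 9, 19, 19, 18, 3]
arr[5]=18 > 3: no swap

Place pivot at position 1: [2, 3, 9, 19, 19, 18, 12]
Pivot position: 1

After partitioning with pivot 3, the array becomes [2, 3, 9, 19, 19, 18, 12]. The pivot is placed at index 1. All elements to the left of the pivot are <= 3, and all elements to the right are > 3.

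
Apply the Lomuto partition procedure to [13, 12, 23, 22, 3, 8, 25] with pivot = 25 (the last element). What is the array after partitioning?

Lomuto partition with pivot = 25:

Initial array: [13, 12, 23, 22, 3, 8, 25]

arr[0]=13 <= 25: swap with position 0, array becomes [13, 12, 23, 22, 3, 8, 25]
arr[1]=12 <= 25: swap with position 1, array becomes [13, 12, 23, 22, 3, 8, 25]
arr[2]=23 <= 25: swap with position 2, array becomes [13, 12, 23, 22, 3, 8, 25]
arr[3]=22 <= 25: swap with position 3, array becomes [13, 12, 23, 22, 3, 8, 25]
arr[4]=3 <= 25: swap with position 4, array becomes [13, 12, 23, 22, 3, 8, 25]
arr[5]=8 <= 25: swap with position 5, array becomes [13, 12, 23, 22, 3, 8, 25]

Place pivot at position 6: [13, 12, 23, 22, 3, 8, 25]
Pivot position: 6

After partitioning with pivot 25, the array becomes [13, 12, 23, 22, 3, 8, 25]. The pivot is placed at index 6. All elements to the left of the pivot are <= 25, and all elements to the right are > 25.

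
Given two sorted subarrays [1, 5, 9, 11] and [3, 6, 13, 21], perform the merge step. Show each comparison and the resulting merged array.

Merging process:

Compare 1 vs 3: take 1 from left. Merged: [1]
Compare 5 vs 3: take 3 from right. Merged: [1, 3]
Compare 5 vs 6: take 5 from left. Merged: [1, 3, 5]
Compare 9 vs 6: take 6 from right. Merged: [1, 3, 5, 6]
Compare 9 vs 13: take 9 from left. Merged: [1, 3, 5, 6, 9]
Compare 11 vs 13: take 11 from left. Merged: [1, 3, 5, 6, 9, 11]
Append remaining from right: [13, 21]. Merged: [1, 3, 5, 6, 9, 11, 13, 21]

Final merged array: [1, 3, 5, 6, 9, 11, 13, 21]
Total comparisons: 6

The merged array is [1, 3, 5, 6, 9, 11, 13, 21], requiring 6 comparisons. The merge step runs in O(n) time where n is the total number of elements.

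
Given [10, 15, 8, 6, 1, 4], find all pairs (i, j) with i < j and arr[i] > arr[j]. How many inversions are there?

Finding inversions in [10, 15, 8, 6, 1, 4]:

(0, 2): arr[0]=10 > arr[2]=8
(0, 3): arr[0]=10 > arr[3]=6
(0, 4): arr[0]=10 > arr[4]=1
(0, 5): arr[0]=10 > arr[5]=4
(1, 2): arr[1]=15 > arr[2]=8
(1, 3): arr[1]=15 > arr[3]=6
(1, 4): arr[1]=15 > arr[4]=1
(1, 5): arr[1]=15 > arr[5]=4
(2, 3): arr[2]=8 > arr[3]=6
(2, 4): arr[2]=8 > arr[4]=1
(2, 5): arr[2]=8 > arr[5]=4
(3, 4): arr[3]=6 > arr[4]=1
(3, 5): arr[3]=6 > arr[5]=4

Total inversions: 13

The array has 13 inversion(s): (0,2), (0,3), (0,4), (0,5), (1,2), (1,3), (1,4), (1,5), (2,3), (2,4), (2,5), (3,4), (3,5). Each pair (i,j) satisfies i < j and arr[i] > arr[j].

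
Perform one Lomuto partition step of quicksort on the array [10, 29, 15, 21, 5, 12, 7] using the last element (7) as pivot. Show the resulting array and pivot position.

Lomuto partition with pivot = 7:

Initial array: [10, 29, 15, 21, 5, 12, 7]

arr[0]=10 > 7: no swap
arr[1]=29 > 7: no swap
arr[2]=15 > 7: no swap
arr[3]=21 > 7: no swap
arr[4]=5 <= 7: swap with position 0, array becomes [5, 29, 15, 21, 10, 12, 7]
arr[5]=12 > 7: no swap

Place pivot at position 1: [5, 7, 15, 21, 10, 12, 29]
Pivot position: 1

After partitioning with pivot 7, the array becomes [5, 7, 15, 21, 10, 12, 29]. The pivot is placed at index 1. All elements to the left of the pivot are <= 7, and all elements to the right are > 7.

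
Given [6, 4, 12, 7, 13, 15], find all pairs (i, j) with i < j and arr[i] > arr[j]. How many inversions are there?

Finding inversions in [6, 4, 12, 7, 13, 15]:

(0, 1): arr[0]=6 > arr[1]=4
(2, 3): arr[2]=12 > arr[3]=7

Total inversions: 2

The array has 2 inversion(s): (0,1), (2,3). Each pair (i,j) satisfies i < j and arr[i] > arr[j].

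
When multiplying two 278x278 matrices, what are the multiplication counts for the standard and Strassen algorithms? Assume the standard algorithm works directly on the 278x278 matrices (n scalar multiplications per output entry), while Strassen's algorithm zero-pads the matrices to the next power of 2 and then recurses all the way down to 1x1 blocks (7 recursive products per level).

Matrix multiplication for 278x278 matrices:

Strassen's algorithm requires power-of-2 dimensions. Pad 278x278 to 512x512 (next power of 2).

Standard algorithm: 278^3 = 21484952 multiplications
Strassen's algorithm: 7^(log2(512)) = 7^9 = 40353607 multiplications
Difference: 21484952 - 40353607 = -18868655 (Strassen uses MORE here due to padding overhead — for small or just-over-power-of-2 n, padding can outweigh the per-level savings)

Standard: 21484952 multiplications (278^3). Strassen: 40353607 multiplications (7^9, after padding to 512x512). Strassen reduces 8 recursive multiplications to 7 at each level.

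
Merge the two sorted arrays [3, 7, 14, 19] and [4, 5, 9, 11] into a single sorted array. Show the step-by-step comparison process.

Merging process:

Compare 3 vs 4: take 3 from left. Merged: [3]
Compare 7 vs 4: take 4 from right. Merged: [3, 4]
Compare 7 vs 5: take 5 from right. Merged: [3, 4, 5]
Compare 7 vs 9: take 7 from left. Merged: [3, 4, 5, 7]
Compare 14 vs 9: take 9 from right. Merged: [3, 4, 5, 7, 9]
Compare 14 vs 11: take 11 from right. Merged: [3, 4, 5, 7, 9, 11]
Append remaining from left: [14, 19]. Merged: [3, 4, 5, 7, 9, 11, 14, 19]

Final merged array: [3, 4, 5, 7, 9, 11, 14, 19]
Total comparisons: 6

The merged array is [3, 4, 5, 7, 9, 11, 14, 19], requiring 6 comparisons. The merge step runs in O(n) time where n is the total number of elements.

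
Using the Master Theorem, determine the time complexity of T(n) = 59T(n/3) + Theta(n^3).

Master Theorem for T(n) = 59T(n/3) + O(n^3):

a = 59, b = 3, c = 3
log_b(a) = log_3(59) = 3.7115

Case 1: c = 3 < log_3(59) = 3.7115
T(n) = O(n^(log_3 59))

For T(n) = 59T(n/3) + O(n^3): log_3(59) = 3.7115. This is Case 1 of the Master Theorem (c < log_b(a), work dominated by leaves), giving O(n^(log_3 59)).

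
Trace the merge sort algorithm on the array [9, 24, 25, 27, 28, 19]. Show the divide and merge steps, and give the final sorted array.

Merge sort trace:

Split: [9, 24, 25, 27, 28, 19] -> [9, 24, 25] and [27, 28, 19]
  Split: [9, 24, 25] -> [9] and [24, 25]
    Split: [24, 25] -> [24] and [25]
    Merge: [24] + [25] -> [24, 25]
  Merge: [9] + [24, 25] -> [9, 24, 25]
  Split: [27, 28, 19] -> [27] and [28, 19]
    Split: [28, 19] -> [28] and [19]
    Merge: [28] + [19] -> [19, 28]
  Merge: [27] + [19, 28] -> [19, 27, 28]
Merge: [9, 24, 25] + [19, 27, 28] -> [9, 19, 24, 25, 27, 28]

Final sorted array: [9, 19, 24, 25, 27, 28]

The merge sort proceeds by recursively splitting the array and merging sorted halves.
After all merges, the sorted array is [9, 19, 24, 25, 27, 28].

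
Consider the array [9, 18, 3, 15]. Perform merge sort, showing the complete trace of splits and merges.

Merge sort trace:

Split: [9, 18, 3, 15] -> [9, 18] and [3, 15]
  Split: [9, 18] -> [9] and [18]
  Merge: [9] + [18] -> [9, 18]
  Split: [3, 15] -> [3] and [15]
  Merge: [3] + [15] -> [3, 15]
Merge: [9, 18] + [3, 15] -> [3, 9, 15, 18]

Final sorted array: [3, 9, 15, 18]

The merge sort proceeds by recursively splitting the array and merging sorted halves.
After all merges, the sorted array is [3, 9, 15, 18].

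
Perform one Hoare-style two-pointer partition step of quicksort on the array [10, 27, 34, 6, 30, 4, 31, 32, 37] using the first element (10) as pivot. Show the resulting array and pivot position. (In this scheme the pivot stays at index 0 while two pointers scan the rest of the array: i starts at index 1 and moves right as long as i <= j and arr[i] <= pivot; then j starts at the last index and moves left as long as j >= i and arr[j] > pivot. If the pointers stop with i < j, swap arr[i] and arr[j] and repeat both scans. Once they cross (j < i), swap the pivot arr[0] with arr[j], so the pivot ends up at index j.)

Hoare-style two-pointer partition with pivot = 10:

Initial array: [10, 27, 34, 6, 30, 4, 31, 32, 37]

Pointers start at i = 1, j = 8.
i stops at index 1 (arr[1]=27 > 10), j stops at index 5 (arr[5]=4 <= 10): swap arr[1] and arr[5], array becomes [10, 4, 34, 6, 30, 27, 31, 32, 37]
i stops at index 2 (arr[2]=34 > 10), j stops at index 3 (arr[3]=6 <= 10): swap arr[2] and arr[3], array becomes [10, 4, 6, 34, 30, 27, 31, 32, 37]
i ends at 3, j ends at 2: the pointers have crossed (j < i), so scanning stops.

Swap pivot arr[0] with arr[2] to place pivot at position 2: [6, 4, 10, 34, 30, 27, 31, 32, 37]
Pivot position: 2

After partitioning with pivot 10, the array becomes [6, 4, 10, 34, 30, 27, 31, 32, 37]. The pivot is placed at index 2. All elements to the left of the pivot are <= 10, and all elements to the right are > 10.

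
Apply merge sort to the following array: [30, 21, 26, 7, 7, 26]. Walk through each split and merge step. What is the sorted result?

Merge sort trace:

Split: [30, 21, 26, 7, 7, 26] -> [30, 21, 26] and [7, 7, 26]
  Split: [30, 21, 26] -> [30] and [21, 26]
    Split: [21, 26] -> [21] and [26]
    Merge: [21] + [26] -> [21, 26]
  Merge: [30] + [21, 26] -> [21, 26, 30]
  Split: [7, 7, 26] -> [7] and [7, 26]
    Split: [7, 26] -> [7] and [26]
    Merge: [7] + [26] -> [7, 26]
  Merge: [7] + [7, 26] -> [7, 7, 26]
Merge: [21, 26, 30] + [7, 7, 26] -> [7, 7, 21, 26, 26, 30]

Final sorted array: [7, 7, 21, 26, 26, 30]

The merge sort proceeds by recursively splitting the array and merging sorted halves.
After all merges, the sorted array is [7, 7, 21, 26, 26, 30].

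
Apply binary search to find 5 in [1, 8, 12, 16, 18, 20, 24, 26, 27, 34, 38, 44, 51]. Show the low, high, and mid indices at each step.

Binary search for 5 in [1, 8, 12, 16, 18, 20, 24, 26, 27, 34, 38, 44, 51]:

lo=0, hi=12, mid=6, arr[mid]=24 -> 24 > 5, search left half
lo=0, hi=5, mid=2, arr[mid]=12 -> 12 > 5, search left half
lo=0, hi=1, mid=0, arr[mid]=1 -> 1 < 5, search right half
lo=1, hi=1, mid=1, arr[mid]=8 -> 8 > 5, search left half
lo=1 > hi=0, target 5 not found

Binary search determines that 5 is not in the array after 4 comparisons. The search space was exhausted without finding the target.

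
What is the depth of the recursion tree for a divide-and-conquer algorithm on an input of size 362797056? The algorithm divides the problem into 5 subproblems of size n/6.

For divide and conquer with division factor 6:

Problem sizes at each level:
Level 0: 362797056
Level 1: 60466176
Level 2: 10077696
Level 3: 1679616
Level 4: 279936
Level 5: 46656
Level 6: 7776
Level 7: 1296
Level 8: 216
Level 9: 36
Level 10: 6
Level 11: 1

The root is level 0 and the size-1 base case is level 11 (the tree spans levels 0 through 11, i.e. 12 levels counting the root), so the depth is the number of divisions: log_6(362797056) = 11

The recursion tree depth is log_6(362797056) = 11. At each level, the problem size is divided by 6, so it takes 11 divisions to reduce to a base case of size 1. The algorithm makes 5 recursive calls at each level.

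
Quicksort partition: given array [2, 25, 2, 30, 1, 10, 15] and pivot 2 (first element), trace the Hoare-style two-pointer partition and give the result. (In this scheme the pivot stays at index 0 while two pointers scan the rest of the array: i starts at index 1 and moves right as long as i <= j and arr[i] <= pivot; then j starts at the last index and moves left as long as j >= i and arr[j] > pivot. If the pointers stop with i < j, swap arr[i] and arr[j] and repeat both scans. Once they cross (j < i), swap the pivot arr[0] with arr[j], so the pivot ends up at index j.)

Hoare-style two-pointer partition with pivot = 2:

Initial array: [2, 25, 2, 30, 1, 10, 15]

Pointers start at i = 1, j = 6.
i stops at index 1 (arr[1]=25 > 2), j stops at index 4 (arr[4]=1 <= 2): swap arr[1] and arr[4], array becomes [2, 1, 2, 30, 25, 10, 15]
i ends at 3, j ends at 2: the pointers have crossed (j < i), so scanning stops.

Swap pivot arr[0] with arr[2] to place pivot at position 2: [2, 1, 2, 30, 25, 10, 15]
Pivot position: 2

After partitioning with pivot 2, the array becomes [2, 1, 2, 30, 25, 10, 15]. The pivot is placed at index 2. All elements to the left of the pivot are <= 2, and all elements to the right are > 2.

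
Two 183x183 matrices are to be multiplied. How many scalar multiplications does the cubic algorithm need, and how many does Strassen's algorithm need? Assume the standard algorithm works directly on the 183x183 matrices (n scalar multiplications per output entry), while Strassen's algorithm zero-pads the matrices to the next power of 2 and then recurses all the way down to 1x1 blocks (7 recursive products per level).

Matrix multiplication for 183x183 matrices:

Strassen's algorithm requires power-of-2 dimensions. Pad 183x183 to 256x256 (next power of 2).

Standard algorithm: 183^3 = 6128487 multiplications
Strassen's algorithm: 7^(log2(256)) = 7^8 = 5764801 multiplications
Savings: 6128487 - 5764801 = 363686 multiplications

Standard: 6128487 multiplications (183^3). Strassen: 5764801 multiplications (7^8, after padding to 256x256). Strassen reduces 8 recursive multiplications to 7 at each level.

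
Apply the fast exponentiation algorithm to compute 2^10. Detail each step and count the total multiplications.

Computing 2^10 by squaring (build up from 2^1; each line after the first costs one multiplication):

2^1 = 2
2^2 = (2^1)^2 = 2^2 = 4
2^4 = (2^2)^2 = 4^2 = 16
2^5 = 2 * 2^4 = 2 * 16 = 32
2^10 = (2^5)^2 = 32^2 = 1024

Result: 1024
Multiplications needed: 4 (4 lines after 2^1)

2^10 = 1024. Using exponentiation by squaring, this requires 4 multiplications. The key idea: if the exponent is even, square the half-power; if odd, multiply by the base once.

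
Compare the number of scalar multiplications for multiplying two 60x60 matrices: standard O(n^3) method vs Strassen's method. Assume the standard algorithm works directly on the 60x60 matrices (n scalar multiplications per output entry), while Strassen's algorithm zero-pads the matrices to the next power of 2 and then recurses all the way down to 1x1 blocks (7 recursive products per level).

Matrix multiplication for 60x60 matrices:

Strassen's algorithm requires power-of-2 dimensions. Pad 60x60 to 64x64 (next power of 2).

Standard algorithm: 60^3 = 216000 multiplications
Strassen's algorithm: 7^(log2(64)) = 7^6 = 117649 multiplications
Savings: 216000 - 117649 = 98351 multiplications

Standard: 216000 multiplications (60^3). Strassen: 117649 multiplications (7^6, after padding to 64x64). Strassen reduces 8 recursive multiplications to 7 at each level.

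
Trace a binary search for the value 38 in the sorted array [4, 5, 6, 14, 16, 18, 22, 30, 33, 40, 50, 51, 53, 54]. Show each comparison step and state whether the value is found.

Binary search for 38 in [4, 5, 6, 14, 16, 18, 22, 30, 33, 40, 50, 51, 53, 54]:

lo=0, hi=13, mid=6, arr[mid]=22 -> 22 < 38, search right half
lo=7, hi=13, mid=10, arr[mid]=50 -> 50 > 38, search left half
lo=7, hi=9, mid=8, arr[mid]=33 -> 33 < 38, search right half
lo=9, hi=9, mid=9, arr[mid]=40 -> 40 > 38, search left half
lo=9 > hi=8, target 38 not found

Binary search determines that 38 is not in the array after 4 comparisons. The search space was exhausted without finding the target.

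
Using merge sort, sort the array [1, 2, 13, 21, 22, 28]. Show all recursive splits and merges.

Merge sort trace:

Split: [1, 2, 13, 21, 22, 28] -> [1, 2, 13] and [21, 22, 28]
  Split: [1, 2, 13] -> [1] and [2, 13]
    Split: [2, 13] -> [2] and [13]
    Merge: [2] + [13] -> [2, 13]
  Merge: [1] + [2, 13] -> [1, 2, 13]
  Split: [21, 22, 28] -> [21] and [22, 28]
    Split: [22, 28] -> [22] and [28]
    Merge: [22] + [28] -> [22, 28]
  Merge: [21] + [22, 28] -> [21, 22, 28]
Merge: [1, 2, 13] + [21, 22, 28] -> [1, 2, 13, 21, 22, 28]

Final sorted array: [1, 2, 13, 21, 22, 28]

The merge sort proceeds by recursively splitting the array and merging sorted halves.
After all merges, the sorted array is [1, 2, 13, 21, 22, 28].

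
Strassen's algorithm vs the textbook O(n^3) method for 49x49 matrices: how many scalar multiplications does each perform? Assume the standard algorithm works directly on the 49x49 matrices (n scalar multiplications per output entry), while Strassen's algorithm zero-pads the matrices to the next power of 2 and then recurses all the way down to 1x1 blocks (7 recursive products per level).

Matrix multiplication for 49x49 matrices:

Strassen's algorithm requires power-of-2 dimensions. Pad 49x49 to 64x64 (next power of 2).

Standard algorithm: 49^3 = 117649 multiplications
Strassen's algorithm: 7^(log2(64)) = 7^6 = 117649 multiplications
Savings: 117649 - 117649 = 0 multiplications

Standard: 117649 multiplications (49^3). Strassen: 117649 multiplications (7^6, after padding to 64x64). Strassen reduces 8 recursive multiplications to 7 at each level.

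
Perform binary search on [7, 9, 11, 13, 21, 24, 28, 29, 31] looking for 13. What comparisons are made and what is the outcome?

Binary search for 13 in [7, 9, 11, 13, 21, 24, 28, 29, 31]:

lo=0, hi=8, mid=4, arr[mid]=21 -> 21 > 13, search left half
lo=0, hi=3, mid=1, arr[mid]=9 -> 9 < 13, search right half
lo=2, hi=3, mid=2, arr[mid]=11 -> 11 < 13, search right half
lo=3, hi=3, mid=3, arr[mid]=13 -> Found target at index 3!

Binary search finds 13 at index 3 after 4 comparisons. The search repeatedly halves the search space by comparing with the middle element.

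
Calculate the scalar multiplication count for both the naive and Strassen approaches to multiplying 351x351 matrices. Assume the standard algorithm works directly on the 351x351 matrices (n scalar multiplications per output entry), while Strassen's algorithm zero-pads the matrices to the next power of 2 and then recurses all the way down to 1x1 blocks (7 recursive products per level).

Matrix multiplication for 351x351 matrices:

Strassen's algorithm requires power-of-2 dimensions. Pad 351x351 to 512x512 (next power of 2).

Standard algorithm: 351^3 = 43243551 multiplications
Strassen's algorithm: 7^(log2(512)) = 7^9 = 40353607 multiplications
Savings: 43243551 - 40353607 = 2889944 multiplications

Standard: 43243551 multiplications (351^3). Strassen: 40353607 multiplications (7^9, after padding to 512x512). Strassen reduces 8 recursive multiplications to 7 at each level.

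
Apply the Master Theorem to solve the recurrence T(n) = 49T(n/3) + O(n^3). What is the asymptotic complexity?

Master Theorem for T(n) = 49T(n/3) + O(n^3):

a = 49, b = 3, c = 3
log_b(a) = log_3(49) = 3.5425

Case 1: c = 3 < log_3(49) = 3.5425
T(n) = O(n^(log_3 49))

For T(n) = 49T(n/3) + O(n^3): log_3(49) = 3.5425. This is Case 1 of the Master Theorem (c < log_b(a), work dominated by leaves), giving O(n^(log_3 49)).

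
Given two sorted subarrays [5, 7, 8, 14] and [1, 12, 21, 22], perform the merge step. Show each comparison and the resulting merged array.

Merging process:

Compare 5 vs 1: take 1 from right. Merged: [1]
Compare 5 vs 12: take 5 from left. Merged: [1, 5]
Compare 7 vs 12: take 7 from left. Merged: [1, 5, 7]
Compare 8 vs 12: take 8 from left. Merged: [1, 5, 7, 8]
Compare 14 vs 12: take 12 from right. Merged: [1, 5, 7, 8, 12]
Compare 14 vs 21: take 14 from left. Merged: [1, 5, 7, 8, 12, 14]
Append remaining from right: [21, 22]. Merged: [1, 5, 7, 8, 12, 14, 21, 22]

Final merged array: [1, 5, 7, 8, 12, 14, 21, 22]
Total comparisons: 6

The merged array is [1, 5, 7, 8, 12, 14, 21, 22], requiring 6 comparisons. The merge step runs in O(n) time where n is the total number of elements.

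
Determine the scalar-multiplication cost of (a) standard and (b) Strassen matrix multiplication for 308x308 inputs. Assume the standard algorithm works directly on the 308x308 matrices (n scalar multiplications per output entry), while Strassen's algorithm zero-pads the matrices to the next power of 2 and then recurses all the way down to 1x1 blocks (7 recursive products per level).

Matrix multiplication for 308x308 matrices:

Strassen's algorithm requires power-of-2 dimensions. Pad 308x308 to 512x512 (next power of 2).

Standard algorithm: 308^3 = 29218112 multiplications
Strassen's algorithm: 7^(log2(512)) = 7^9 = 40353607 multiplications
Difference: 29218112 - 40353607 = -11135495 (Strassen uses MORE here due to padding overhead — for small or just-over-power-of-2 n, padding can outweigh the per-level savings)

Standard: 29218112 multiplications (308^3). Strassen: 40353607 multiplications (7^9, after padding to 512x512). Strassen reduces 8 recursive multiplications to 7 at each level.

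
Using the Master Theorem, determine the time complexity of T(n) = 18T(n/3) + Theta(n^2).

Master Theorem for T(n) = 18T(n/3) + O(n^2):

a = 18, b = 3, c = 2
log_b(a) = log_3(18) = 2.6309

Case 1: c = 2 < log_3(18) = 2.6309
T(n) = O(n^(log_3 18))

For T(n) = 18T(n/3) + O(n^2): log_3(18) = 2.6309. This is Case 1 of the Master Theorem (c < log_b(a), work dominated by leaves), giving O(n^(log_3 18)).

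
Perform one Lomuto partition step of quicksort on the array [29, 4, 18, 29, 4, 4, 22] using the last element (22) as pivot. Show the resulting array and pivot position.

Lomuto partition with pivot = 22:

Initial array: [29, 4, 18, 29, 4, 4, 22]

arr[0]=29 > 22: no swap
arr[1]=4 <= 22: swap with position 0, array becomes [4, 29, 18, 29, 4, 4, 22]
arr[2]=18 <= 22: swap with position 1, array becomes [4, 18, 29, 29, 4, 4, 22]
arr[3]=29 > 22: no swap
arr[4]=4 <= 22: swap with position 2, array becomes [4, 18, 4, 29, 29, 4, 22]
arr[5]=4 <= 22: swap with position 3, array becomes [4, 18, 4, 4, 29, 29, 22]

Place pivot at position 4: [4, 18, 4, 4, 22, 29, 29]
Pivot position: 4

After partitioning with pivot 22, the array becomes [4, 18, 4, 4, 22, 29, 29]. The pivot is placed at index 4. All elements to the left of the pivot are <= 22, and all elements to the right are > 22.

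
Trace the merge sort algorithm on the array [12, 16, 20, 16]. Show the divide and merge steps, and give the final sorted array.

Merge sort trace:

Split: [12, 16, 20, 16] -> [12, 16] and [20, 16]
  Split: [12, 16] -> [12] and [16]
  Merge: [12] + [16] -> [12, 16]
  Split: [20, 16] -> [20] and [16]
  Merge: [20] + [16] -> [16, 20]
Merge: [12, 16] + [16, 20] -> [12, 16, 16, 20]

Final sorted array: [12, 16, 16, 20]

The merge sort proceeds by recursively splitting the array and merging sorted halves.
After all merges, the sorted array is [12, 16, 16, 20].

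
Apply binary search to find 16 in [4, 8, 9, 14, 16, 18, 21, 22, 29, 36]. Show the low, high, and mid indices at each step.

Binary search for 16 in [4, 8, 9, 14, 16, 18, 21, 22, 29, 36]:

lo=0, hi=9, mid=4, arr[mid]=16 -> Found target at index 4!

Binary search finds 16 at index 4 after 1 comparisons. The search repeatedly halves the search space by comparing with the middle element.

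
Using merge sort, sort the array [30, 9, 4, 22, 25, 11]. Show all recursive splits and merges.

Merge sort trace:

Split: [30, 9, 4, 22, 25, 11] -> [30, 9, 4] and [22, 25, 11]
  Split: [30, 9, 4] -> [30] and [9, 4]
    Split: [9, 4] -> [9] and [4]
    Merge: [9] + [4] -> [4, 9]
  Merge: [30] + [4, 9] -> [4, 9, 30]
  Split: [22, 25, 11] -> [22] and [25, 11]
    Split: [25, 11] -> [25] and [11]
    Merge: [25] + [11] -> [11, 25]
  Merge: [22] + [11, 25] -> [11, 22, 25]
Merge: [4, 9, 30] + [11, 22, 25] -> [4, 9, 11, 22, 25, 30]

Final sorted array: [4, 9, 11, 22, 25, 30]

The merge sort proceeds by recursively splitting the array and merging sorted halves.
After all merges, the sorted array is [4, 9, 11, 22, 25, 30].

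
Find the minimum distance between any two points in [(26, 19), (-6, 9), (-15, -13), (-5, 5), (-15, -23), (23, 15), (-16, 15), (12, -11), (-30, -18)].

Computing all pairwise distances among 9 points:

d((26, 19), (-6, 9)) = 33.5261
d((26, 19), (-15, -13)) = 52.0096
d((26, 19), (-5, 5)) = 34.0147
d((26, 19), (-15, -23)) = 58.6941
d((26, 19), (23, 15)) = 5.0
d((26, 19), (-16, 15)) = 42.19
d((26, 19), (12, -11)) = 33.1059
d((26, 19), (-30, -18)) = 67.1193
d((-6, 9), (-15, -13)) = 23.7697
d((-6, 9), (-5, 5)) = 4.1231 <-- minimum
d((-6, 9), (-15, -23)) = 33.2415
d((-6, 9), (23, 15)) = 29.6142
d((-6, 9), (-16, 15)) = 11.6619
d((-6, 9), (12, -11)) = 26.9072
d((-6, 9), (-30, -18)) = 36.1248
d((-15, -13), (-5, 5)) = 20.5913
d((-15, -13), (-15, -23)) = 10.0
d((-15, -13), (23, 15)) = 47.2017
d((-15, -13), (-16, 15)) = 28.0179
d((-15, -13), (12, -11)) = 27.074
d((-15, -13), (-30, -18)) = 15.8114
d((-5, 5), (-15, -23)) = 29.7321
d((-5, 5), (23, 15)) = 29.7321
d((-5, 5), (-16, 15)) = 14.8661
d((-5, 5), (12, -11)) = 23.3452
d((-5, 5), (-30, -18)) = 33.9706
d((-15, -23), (23, 15)) = 53.7401
d((-15, -23), (-16, 15)) = 38.0132
d((-15, -23), (12, -11)) = 29.5466
d((-15, -23), (-30, -18)) = 15.8114
d((23, 15), (-16, 15)) = 39.0
d((23, 15), (12, -11)) = 28.2312
d((23, 15), (-30, -18)) = 62.434
d((-16, 15), (12, -11)) = 38.2099
d((-16, 15), (-30, -18)) = 35.8469
d((12, -11), (-30, -18)) = 42.5793

Closest pair: (-6, 9) and (-5, 5) with distance 4.1231

The closest pair is (-6, 9) and (-5, 5) with Euclidean distance 4.1231. For 9 points, brute-force pairwise comparison is shown above. For large n, the divide-and-conquer algorithm (sort by x, recurse on halves, check the dividing strip) achieves O(n log n).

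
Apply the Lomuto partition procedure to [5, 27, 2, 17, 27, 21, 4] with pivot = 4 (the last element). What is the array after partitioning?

Lomuto partition with pivot = 4:

Initial array: [5, 27, 2, 17, 27, 21, 4]

arr[0]=5 > 4: no swap
arr[1]=27 > 4: no swap
arr[2]=2 <= 4: swap with position 0, array becomes [2, 27, 5, 17, 27, 21, 4]
arr[3]=17 > 4: no swap
arr[4]=27 > 4: no swap
arr[5]=21 > 4: no swap

Place pivot at position 1: [2, 4, 5, 17, 27, 21, 27]
Pivot position: 1

After partitioning with pivot 4, the array becomes [2, 4, 5, 17, 27, 21, 27]. The pivot is placed at index 1. All elements to the left of the pivot are <= 4, and all elements to the right are > 4.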